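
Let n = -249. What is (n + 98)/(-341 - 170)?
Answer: 151/511 ≈ 0.29550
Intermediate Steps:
(n + 98)/(-341 - 170) = (-249 + 98)/(-341 - 170) = -151/(-511) = -151*(-1/511) = 151/511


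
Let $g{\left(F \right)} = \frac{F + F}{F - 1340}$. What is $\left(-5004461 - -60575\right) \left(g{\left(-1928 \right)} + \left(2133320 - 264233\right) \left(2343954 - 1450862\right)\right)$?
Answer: $- \frac{6742426493225410239552}{817} \approx -8.2527 \cdot 10^{18}$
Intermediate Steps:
$g{\left(F \right)} = \frac{2 F}{-1340 + F}$
$\left(-5004461 - -60575\right) \left(g{\left(-1928 \right)} + \left(2133320 - 264233\right) \left(2343954 - 1450862\right)\right) = \left(-5004461 - -60575\right) \left(2 \left(-1928\right) \frac{1}{-1340 - 1928} + \left(2133320 - 264233\right) \left(2343954 - 1450862\right)\right) = \left(-5004461 + 60575\right) \left(2 \left(-1928\right) \frac{1}{-3268} + 1869087 \cdot 893092\right) = - 4943886 \left(2 \left(-1928\right) \left(- \frac{1}{3268}\right) + 1669266647004\right) = - 4943886 \left(\frac{964}{817} + 1669266647004\right) = \left(-4943886\right) \frac{1363790850603232}{817} = - \frac{6742426493225410239552}{817}$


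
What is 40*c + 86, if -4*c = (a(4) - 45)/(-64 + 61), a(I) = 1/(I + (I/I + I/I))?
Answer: -571/9 ≈ -63.444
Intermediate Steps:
a(I) = 1/(2 + I) (a(I) = 1/(I + (1 + 1)) = 1/(I + 2) = 1/(2 + I))
c = -269/72 (c = -(1/(2 + 4) - 45)/(4*(-64 + 61)) = -(1/6 - 45)/(4*(-3)) = -(⅙ - 45)*(-1)/(4*3) = -(-269)*(-1)/(24*3) = -¼*269/18 = -269/72 ≈ -3.7361)
40*c + 86 = 40*(-269/72) + 86 = -1345/9 + 86 = -571/9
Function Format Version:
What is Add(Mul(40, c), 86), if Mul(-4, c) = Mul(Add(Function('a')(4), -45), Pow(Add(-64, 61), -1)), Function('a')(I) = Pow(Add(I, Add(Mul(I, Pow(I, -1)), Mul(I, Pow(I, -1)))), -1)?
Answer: Rational(-571, 9) ≈ -63.444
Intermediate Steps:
Function('a')(I) = Pow(Add(2, I), -1) (Function('a')(I) = Pow(Add(I, Add(1, 1)), -1) = Pow(Add(I, 2), -1) = Pow(Add(2, I), -1))
c = Rational(-269, 72) (c = Mul(Rational(-1, 4), Mul(Add(Pow(Add(2, 4), -1), -45), Pow(Add(-64, 61), -1))) = Mul(Rational(-1, 4), Mul(Add(Pow(6, -1), -45), Pow(-3, -1))) = Mul(Rational(-1, 4), Mul(Add(Rational(1, 6), -45), Rational(-1, 3))) = Mul(Rational(-1, 4), Mul(Rational(-269, 6), Rational(-1, 3))) = Mul(Rational(-1, 4), Rational(269, 18)) = Rational(-269, 72) ≈ -3.7361)
Add(Mul(40, c), 86) = Add(Mul(40, Rational(-269, 72)), 86) = Add(Rational(-1345, 9), 86) = Rational(-571, 9)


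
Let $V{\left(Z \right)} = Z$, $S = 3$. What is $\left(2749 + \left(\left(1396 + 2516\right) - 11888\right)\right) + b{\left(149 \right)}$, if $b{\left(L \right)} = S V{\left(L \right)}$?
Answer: $-4780$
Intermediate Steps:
$b{\left(L \right)} = 3 L$
$\left(2749 + \left(\left(1396 + 2516\right) - 11888\right)\right) + b{\left(149 \right)} = \left(2749 + \left(\left(1396 + 2516\right) - 11888\right)\right) + 3 \cdot 149 = \left(2749 + \left(3912 - 11888\right)\right) + 447 = \left(2749 - 7976\right) + 447 = -5227 + 447 = -4780$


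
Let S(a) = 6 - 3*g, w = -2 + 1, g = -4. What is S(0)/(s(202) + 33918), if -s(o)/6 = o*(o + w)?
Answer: -3/34949 ≈ -8.5839e-5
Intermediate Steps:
w = -1
S(a) = 18 (S(a) = 6 - 3*(-4) = 6 + 12 = 18)
s(o) = -6*o*(-1 + o) (s(o) = -6*o*(o - 1) = -6*o*(-1 + o))
S(0)/(s(202) + 33918) = 18/(6*202*(1 - 1*202) + 33918) = 18/(6*202*(1 - 202) + 33918) = 18/(6*202*(-201) + 33918) = 18/(-243612 + 33918) = 18/(-209694) = 18*(-1/209694) = -3/34949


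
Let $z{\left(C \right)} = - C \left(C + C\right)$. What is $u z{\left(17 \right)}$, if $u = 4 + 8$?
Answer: $-6936$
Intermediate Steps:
$u = 12$
$z{\left(C \right)} = - 2 C^{2}$ ($z{\left(C \right)} = - C 2 C = - 2 C^{2}$)
$u z{\left(17 \right)} = 12 \left(- 2 \cdot 17^{2}\right) = 12 \left(\left(-2\right) 289\right) = 12 \left(-578\right) = -6936$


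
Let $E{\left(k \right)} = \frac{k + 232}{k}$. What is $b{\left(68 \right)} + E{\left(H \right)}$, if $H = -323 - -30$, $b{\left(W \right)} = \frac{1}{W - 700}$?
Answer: $\frac{38259}{185176} \approx 0.20661$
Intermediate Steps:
$b{\left(W \right)} = \frac{1}{-700 + W}$
$H = -293$ ($H = -323 + 30 = -293$)
$E{\left(k \right)} = \frac{232 + k}{k}$
$b{\left(68 \right)} + E{\left(H \right)} = \frac{1}{-700 + 68} + \frac{232 - 293}{-293} = \frac{1}{-632} - - \frac{61}{293} = - \frac{1}{632} + \frac{61}{293} = \frac{38259}{185176}$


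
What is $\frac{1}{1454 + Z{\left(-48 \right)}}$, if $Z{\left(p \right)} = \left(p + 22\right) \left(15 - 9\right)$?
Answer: $\frac{1}{1298} \approx 0.00077042$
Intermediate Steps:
$Z{\left(p \right)} = 132 + 6 p$ ($Z{\left(p \right)} = \left(22 + p\right) 6 = 132 + 6 p$)
$\frac{1}{1454 + Z{\left(-48 \right)}} = \frac{1}{1454 + \left(132 + 6 \left(-48\right)\right)} = \frac{1}{1454 + \left(132 - 288\right)} = \frac{1}{1454 - 156} = \frac{1}{1298}$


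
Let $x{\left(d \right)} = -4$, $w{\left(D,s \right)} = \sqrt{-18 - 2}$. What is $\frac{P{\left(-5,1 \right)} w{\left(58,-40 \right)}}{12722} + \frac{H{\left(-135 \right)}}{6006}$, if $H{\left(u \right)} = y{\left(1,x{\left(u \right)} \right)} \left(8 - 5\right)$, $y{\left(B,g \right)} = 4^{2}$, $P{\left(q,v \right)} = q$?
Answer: $\frac{8}{1001} - \frac{5 i \sqrt{5}}{6361} \approx 0.007992 - 0.0017576 i$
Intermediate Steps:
$w{\left(D,s \right)} = 2 i \sqrt{5}$ ($w{\left(D,s \right)} = \sqrt{-20} = 2 i \sqrt{5}$)
$y{\left(B,g \right)} = 16$
$H{\left(u \right)} = 48$ ($H{\left(u \right)} = 16 \left(8 - 5\right) = 16 \cdot 3 = 48$)
$\frac{P{\left(-5,1 \right)} w{\left(58,-40 \right)}}{12722} + \frac{H{\left(-135 \right)}}{6006} = \frac{\left(-5\right) 2 i \sqrt{5}}{12722} + \frac{48}{6006} = - 10 i \sqrt{5} \cdot \frac{1}{12722} + 48 \cdot \frac{1}{6006} = - \frac{5 i \sqrt{5}}{6361} + \frac{8}{1001} = \frac{8}{1001} - \frac{5 i \sqrt{5}}{6361}$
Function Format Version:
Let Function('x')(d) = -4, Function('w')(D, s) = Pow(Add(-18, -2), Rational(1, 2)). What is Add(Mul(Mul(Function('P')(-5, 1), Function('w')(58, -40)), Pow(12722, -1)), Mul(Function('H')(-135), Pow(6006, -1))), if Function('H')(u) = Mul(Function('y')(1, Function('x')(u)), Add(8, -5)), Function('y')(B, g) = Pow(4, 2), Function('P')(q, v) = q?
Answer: Add(Rational(8, 1001), Mul(Rational(-5, 6361), I, Pow(5, Rational(1, 2)))) ≈ Add(0.0079920, Mul(-0.0017576, I))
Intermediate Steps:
Function('w')(D, s) = Mul(2, I, Pow(5, Rational(1, 2))) (Function('w')(D, s) = Pow(-20, Rational(1, 2)) = Mul(2, I, Pow(5, Rational(1, 2))))
Function('y')(B, g) = 16
Function('H')(u) = 48 (Function('H')(u) = Mul(16, Add(8, -5)) = Mul(16, 3) = 48)
Add(Mul(Mul(Function('P')(-5, 1), Function('w')(58, -40)), Pow(12722, -1)), Mul(Function('H')(-135), Pow(6006, -1))) = Add(Mul(Mul(-5, Mul(2, I, Pow(5, Rational(1, 2)))), Pow(12722, -1)), Mul(48, Pow(6006, -1))) = Add(Mul(Mul(-10, I, Pow(5, Rational(1, 2))), Rational(1, 12722)), Mul(48, Rational(1, 6006))) = Add(Mul(Rational(-5, 6361), I, Pow(5, Rational(1, 2))), Rational(8, 1001)) = Add(Rational(8, 1001), Mul(Rational(-5, 6361), I, Pow(5, Rational(1, 2))))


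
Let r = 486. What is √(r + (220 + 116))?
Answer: √822 ≈ 28.671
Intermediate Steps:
√(r + (220 + 116)) = √(486 + (220 + 116)) = √(486 + 336) = √822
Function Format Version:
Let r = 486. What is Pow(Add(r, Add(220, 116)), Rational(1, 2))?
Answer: Pow(822, Rational(1, 2)) ≈ 28.671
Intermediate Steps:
Pow(Add(r, Add(220, 116)), Rational(1, 2)) = Pow(Add(486, Add(220, 116)), Rational(1, 2)) = Pow(Add(486, 336), Rational(1, 2)) = Pow(822, Rational(1, 2))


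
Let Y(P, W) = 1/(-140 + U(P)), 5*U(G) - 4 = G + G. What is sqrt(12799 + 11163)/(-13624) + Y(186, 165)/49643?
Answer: -5/16084332 - sqrt(23962)/13624 ≈ -0.011362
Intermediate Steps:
U(G) = 4/5 + 2*G/5 (U(G) = 4/5 + (G + G)/5 = 4/5 + (2*G)/5 = 4/5 + 2*G/5)
Y(P, W) = 1/(-696/5 + 2*P/5) (Y(P, W) = 1/(-140 + (4/5 + 2*P/5)) = 1/(-696/5 + 2*P/5))
sqrt(12799 + 11163)/(-13624) + Y(186, 165)/49643 = sqrt(12799 + 11163)/(-13624) + (5/(2*(-348 + 186)))/49643 = sqrt(23962)*(-1/13624) + ((5/2)/(-162))*(1/49643) = -sqrt(23962)/13624 + ((5/2)*(-1/162))*(1/49643) = -sqrt(23962)/13624 - 5/324*1/49643 = -sqrt(23962)/13624 - 5/16084332 = -5/16084332 - sqrt(23962)/13624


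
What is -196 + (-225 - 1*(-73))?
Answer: -348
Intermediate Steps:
-196 + (-225 - 1*(-73)) = -196 + (-225 + 73) = -196 - 152 = -348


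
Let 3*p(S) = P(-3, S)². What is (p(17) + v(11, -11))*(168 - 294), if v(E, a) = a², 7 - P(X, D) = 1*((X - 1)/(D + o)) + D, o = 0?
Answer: -5563446/289 ≈ -19251.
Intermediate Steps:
P(X, D) = 7 - D - (-1 + X)/D (P(X, D) = 7 - (1*((X - 1)/(D + 0)) + D) = 7 - (1*((-1 + X)/D) + D) = 7 - ((-1 + X)/D + D) = 7 - (D + (-1 + X)/D) = 7 + (-D - (-1 + X)/D) = 7 - D - (-1 + X)/D)
p(S) = (7 - S + 4/S)²/3 (p(S) = (7 + 1/S - S - 1*(-3)/S)²/3 = (7 + 1/S - S + 3/S)²/3 = (7 - S + 4/S)²/3)
(p(17) + v(11, -11))*(168 - 294) = ((⅓)*(-4 + 17² - 7*17)²/17² + (-11)²)*(168 - 294) = ((⅓)*(1/289)*(-4 + 289 - 119)² + 121)*(-126) = ((⅓)*(1/289)*166² + 121)*(-126) = ((⅓)*(1/289)*27556 + 121)*(-126) = (27556/867 + 121)*(-126) = (132463/867)*(-126) = -5563446/289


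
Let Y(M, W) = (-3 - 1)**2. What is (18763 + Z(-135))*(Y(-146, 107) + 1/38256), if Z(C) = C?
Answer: 2850535729/9564 ≈ 2.9805e+5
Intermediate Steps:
Y(M, W) = 16 (Y(M, W) = (-4)**2 = 16)
(18763 + Z(-135))*(Y(-146, 107) + 1/38256) = (18763 - 135)*(16 + 1/38256) = 18628*(16 + 1/38256) = 18628*(612097/38256) = 2850535729/9564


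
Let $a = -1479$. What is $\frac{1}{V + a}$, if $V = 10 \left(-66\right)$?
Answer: $- \frac{1}{2139} \approx -0.00046751$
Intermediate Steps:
$V = -660$
$\frac{1}{V + a} = \frac{1}{-660 - 1479} = \frac{1}{-2139} = - \frac{1}{2139}$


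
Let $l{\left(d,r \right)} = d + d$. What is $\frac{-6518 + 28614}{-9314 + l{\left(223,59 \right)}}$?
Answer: $- \frac{5524}{2217} \approx -2.4917$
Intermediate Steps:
$l{\left(d,r \right)} = 2 d$
$\frac{-6518 + 28614}{-9314 + l{\left(223,59 \right)}} = \frac{-6518 + 28614}{-9314 + 2 \cdot 223} = \frac{22096}{-9314 + 446} = \frac{22096}{-8868} = 22096 \left(- \frac{1}{8868}\right) = - \frac{5524}{2217}$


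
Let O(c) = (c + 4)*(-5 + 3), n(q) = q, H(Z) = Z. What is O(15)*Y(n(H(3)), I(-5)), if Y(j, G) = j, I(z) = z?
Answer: -114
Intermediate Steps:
O(c) = -8 - 2*c (O(c) = (4 + c)*(-2) = -8 - 2*c)
O(15)*Y(n(H(3)), I(-5)) = (-8 - 2*15)*3 = (-8 - 30)*3 = -38*3 = -114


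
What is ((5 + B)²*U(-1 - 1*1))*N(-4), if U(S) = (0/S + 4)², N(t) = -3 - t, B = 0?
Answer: 400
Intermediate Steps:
U(S) = 16 (U(S) = (0 + 4)² = 4² = 16)
((5 + B)²*U(-1 - 1*1))*N(-4) = ((5 + 0)²*16)*(-3 - 1*(-4)) = (5²*16)*(-3 + 4) = (25*16)*1 = 400*1 = 400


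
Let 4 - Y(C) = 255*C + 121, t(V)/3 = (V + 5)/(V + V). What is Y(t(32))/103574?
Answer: -35793/6628736 ≈ -0.0053997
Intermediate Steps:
t(V) = 3*(5 + V)/(2*V) (t(V) = 3*((V + 5)/(V + V)) = 3*((5 + V)/((2*V))) = 3*((5 + V)*(1/(2*V))) = 3*((5 + V)/(2*V)) = 3*(5 + V)/(2*V))
Y(C) = -117 - 255*C (Y(C) = 4 - (255*C + 121) = 4 - (121 + 255*C) = 4 + (-121 - 255*C) = -117 - 255*C)
Y(t(32))/103574 = (-117 - 765*(5 + 32)/(2*32))/103574 = (-117 - 765*37/(2*32))*(1/103574) = (-117 - 255*111/64)*(1/103574) = (-117 - 28305/64)*(1/103574) = -35793/64*1/103574 = -35793/6628736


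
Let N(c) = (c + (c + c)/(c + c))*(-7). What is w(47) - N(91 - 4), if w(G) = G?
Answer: 663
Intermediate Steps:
N(c) = -7 - 7*c (N(c) = (c + (2*c)/((2*c)))*(-7) = (c + (2*c)*(1/(2*c)))*(-7) = (c + 1)*(-7) = (1 + c)*(-7) = -7 - 7*c)
w(47) - N(91 - 4) = 47 - (-7 - 7*(91 - 4)) = 47 - (-7 - 7*87) = 47 - (-7 - 609) = 47 - 1*(-616) = 47 + 616 = 663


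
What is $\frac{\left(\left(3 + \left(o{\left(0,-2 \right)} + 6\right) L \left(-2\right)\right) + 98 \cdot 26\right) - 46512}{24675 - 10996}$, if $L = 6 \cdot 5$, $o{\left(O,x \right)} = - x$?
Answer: $- \frac{44441}{13679} \approx -3.2488$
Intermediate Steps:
$L = 30$
$\frac{\left(\left(3 + \left(o{\left(0,-2 \right)} + 6\right) L \left(-2\right)\right) + 98 \cdot 26\right) - 46512}{24675 - 10996} = \frac{\left(\left(3 + \left(\left(-1\right) \left(-2\right) + 6\right) 30 \left(-2\right)\right) + 98 \cdot 26\right) - 46512}{24675 - 10996} = \frac{\left(\left(3 + \left(2 + 6\right) 30 \left(-2\right)\right) + 2548\right) - 46512}{13679} = \left(\left(\left(3 + 8 \cdot 30 \left(-2\right)\right) + 2548\right) - 46512\right) \frac{1}{13679} = \left(\left(\left(3 + 240 \left(-2\right)\right) + 2548\right) - 46512\right) \frac{1}{13679} = \left(\left(\left(3 - 480\right) + 2548\right) - 46512\right) \frac{1}{13679} = \left(\left(-477 + 2548\right) - 46512\right) \frac{1}{13679} = \left(2071 - 46512\right) \frac{1}{13679} = \left(-44441\right) \frac{1}{13679} = - \frac{44441}{13679}$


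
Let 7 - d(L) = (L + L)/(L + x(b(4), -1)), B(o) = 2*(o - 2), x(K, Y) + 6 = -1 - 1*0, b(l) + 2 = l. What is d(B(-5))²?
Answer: 289/9 ≈ 32.111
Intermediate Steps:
b(l) = -2 + l
x(K, Y) = -7 (x(K, Y) = -6 + (-1 - 1*0) = -6 + (-1 + 0) = -6 - 1 = -7)
B(o) = -4 + 2*o (B(o) = 2*(-2 + o) = -4 + 2*o)
d(L) = 7 - 2*L/(-7 + L) (d(L) = 7 - (L + L)/(L - 7) = 7 - 2*L/(-7 + L))
d(B(-5))² = ((-49 + 5*(-4 + 2*(-5)))/(-7 + (-4 + 2*(-5))))² = ((-49 + 5*(-4 - 10))/(-7 + (-4 - 10)))² = ((-49 + 5*(-14))/(-7 - 14))² = ((-49 - 70)/(-21))² = (-1/21*(-119))² = (17/3)² = 289/9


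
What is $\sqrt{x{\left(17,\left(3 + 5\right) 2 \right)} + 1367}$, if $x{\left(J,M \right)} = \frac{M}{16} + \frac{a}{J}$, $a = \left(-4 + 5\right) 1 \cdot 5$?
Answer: $\frac{\sqrt{395437}}{17} \approx 36.99$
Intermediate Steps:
$a = 5$ ($a = 1 \cdot 1 \cdot 5 = 1 \cdot 5 = 5$)
$x{\left(J,M \right)} = \frac{5}{J} + \frac{M}{16}$ ($x{\left(J,M \right)} = \frac{M}{16} + \frac{5}{J} = \frac{5}{J} + \frac{M}{16}$)
$\sqrt{x{\left(17,\left(3 + 5\right) 2 \right)} + 1367} = \sqrt{\left(\frac{5}{17} + \frac{\left(3 + 5\right) 2}{16}\right) + 1367} = \sqrt{\left(5 \cdot \frac{1}{17} + \frac{8 \cdot 2}{16}\right) + 1367} = \sqrt{\left(\frac{5}{17} + \frac{1}{16} \cdot 16\right) + 1367} = \sqrt{\left(\frac{5}{17} + 1\right) + 1367} = \sqrt{\frac{22}{17} + 1367} = \sqrt{\frac{23261}{17}} = \frac{\sqrt{395437}}{17}$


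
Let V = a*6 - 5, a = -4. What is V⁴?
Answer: 707281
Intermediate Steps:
V = -29 (V = -4*6 - 5 = -24 - 5 = -29)
V⁴ = (-29)⁴ = 707281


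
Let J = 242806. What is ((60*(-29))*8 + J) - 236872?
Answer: -7986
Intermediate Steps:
((60*(-29))*8 + J) - 236872 = ((60*(-29))*8 + 242806) - 236872 = (-1740*8 + 242806) - 236872 = (-13920 + 242806) - 236872 = 228886 - 236872 = -7986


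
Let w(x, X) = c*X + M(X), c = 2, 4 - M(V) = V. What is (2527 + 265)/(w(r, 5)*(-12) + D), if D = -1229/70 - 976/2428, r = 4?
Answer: -118632080/5352003 ≈ -22.166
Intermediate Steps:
M(V) = 4 - V
w(x, X) = 4 + X (w(x, X) = 2*X + (4 - X) = 4 + X)
D = -763083/42490 (D = -1229*1/70 - 976*1/2428 = -1229/70 - 244/607 = -763083/42490 ≈ -17.959)
(2527 + 265)/(w(r, 5)*(-12) + D) = (2527 + 265)/((4 + 5)*(-12) - 763083/42490) = 2792/(9*(-12) - 763083/42490) = 2792/(-108 - 763083/42490) = 2792/(-5352003/42490) = 2792*(-42490/5352003) = -118632080/5352003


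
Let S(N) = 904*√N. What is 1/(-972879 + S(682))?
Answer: -972879/945936207329 - 904*√682/945936207329 ≈ -1.0534e-6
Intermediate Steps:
1/(-972879 + S(682)) = 1/(-972879 + 904*√682)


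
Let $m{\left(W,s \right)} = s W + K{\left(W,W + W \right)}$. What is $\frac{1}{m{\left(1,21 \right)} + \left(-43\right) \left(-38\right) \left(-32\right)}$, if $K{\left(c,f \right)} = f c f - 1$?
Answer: $- \frac{1}{52264} \approx -1.9134 \cdot 10^{-5}$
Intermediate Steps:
$K{\left(c,f \right)} = -1 + c f^{2}$ ($K{\left(c,f \right)} = c f f - 1 = c f^{2} - 1 = -1 + c f^{2}$)
$m{\left(W,s \right)} = -1 + 4 W^{3} + W s$ ($m{\left(W,s \right)} = s W + \left(-1 + W \left(W + W\right)^{2}\right) = W s + \left(-1 + W \left(2 W\right)^{2}\right) = W s + \left(-1 + W 4 W^{2}\right) = W s + \left(-1 + 4 W^{3}\right) = -1 + 4 W^{3} + W s$)
$\frac{1}{m{\left(1,21 \right)} + \left(-43\right) \left(-38\right) \left(-32\right)} = \frac{1}{\left(-1 + 4 \cdot 1^{3} + 1 \cdot 21\right) + \left(-43\right) \left(-38\right) \left(-32\right)} = \frac{1}{\left(-1 + 4 \cdot 1 + 21\right) + 1634 \left(-32\right)} = \frac{1}{\left(-1 + 4 + 21\right) - 52288} = \frac{1}{24 - 52288} = \frac{1}{-52264} = - \frac{1}{52264}$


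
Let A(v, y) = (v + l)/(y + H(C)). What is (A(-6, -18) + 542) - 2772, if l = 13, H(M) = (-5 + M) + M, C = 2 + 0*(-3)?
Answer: -42377/19 ≈ -2230.4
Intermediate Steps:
C = 2 (C = 2 + 0 = 2)
H(M) = -5 + 2*M
A(v, y) = (13 + v)/(-1 + y) (A(v, y) = (v + 13)/(y + (-5 + 2*2)) = (13 + v)/(y + (-5 + 4)) = (13 + v)/(y - 1) = (13 + v)/(-1 + y))
(A(-6, -18) + 542) - 2772 = ((13 - 6)/(-1 - 18) + 542) - 2772 = (7/(-19) + 542) - 2772 = (-1/19*7 + 542) - 2772 = (-7/19 + 542) - 2772 = 10291/19 - 2772 = -42377/19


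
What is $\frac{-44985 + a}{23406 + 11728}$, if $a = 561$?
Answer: $- \frac{22212}{17567} \approx -1.2644$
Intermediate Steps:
$\frac{-44985 + a}{23406 + 11728} = \frac{-44985 + 561}{23406 + 11728} = - \frac{44424}{35134} = \left(-44424\right) \frac{1}{35134} = - \frac{22212}{17567}$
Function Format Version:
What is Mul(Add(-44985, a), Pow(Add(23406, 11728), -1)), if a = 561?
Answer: Rational(-22212, 17567) ≈ -1.2644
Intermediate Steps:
Mul(Add(-44985, a), Pow(Add(23406, 11728), -1)) = Mul(Add(-44985, 561), Pow(Add(23406, 11728), -1)) = Mul(-44424, Pow(35134, -1)) = Mul(-44424, Rational(1, 35134)) = Rational(-22212, 17567)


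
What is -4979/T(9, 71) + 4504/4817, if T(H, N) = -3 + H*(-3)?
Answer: 24118963/144510 ≈ 166.90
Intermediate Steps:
T(H, N) = -3 - 3*H
-4979/T(9, 71) + 4504/4817 = -4979/(-3 - 3*9) + 4504/4817 = -4979/(-3 - 27) + 4504*(1/4817) = -4979/(-30) + 4504/4817 = -4979*(-1/30) + 4504/4817 = 4979/30 + 4504/4817 = 24118963/144510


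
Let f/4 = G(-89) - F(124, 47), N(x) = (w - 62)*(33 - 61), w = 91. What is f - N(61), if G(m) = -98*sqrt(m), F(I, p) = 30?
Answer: 692 - 392*I*sqrt(89) ≈ 692.0 - 3698.1*I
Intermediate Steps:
N(x) = -812 (N(x) = (91 - 62)*(33 - 61) = 29*(-28) = -812)
f = -120 - 392*I*sqrt(89) (f = 4*(-98*I*sqrt(89) - 1*30) = 4*(-98*I*sqrt(89) - 30) = 4*(-30 - 98*I*sqrt(89)) = -120 - 392*I*sqrt(89) ≈ -120.0 - 3698.1*I)
f - N(61) = (-120 - 392*I*sqrt(89)) - 1*(-812) = (-120 - 392*I*sqrt(89)) + 812 = 692 - 392*I*sqrt(89)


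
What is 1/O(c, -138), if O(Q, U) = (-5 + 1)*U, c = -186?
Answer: 1/552 ≈ 0.0018116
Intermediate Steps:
O(Q, U) = -4*U
1/O(c, -138) = 1/(-4*(-138)) = 1/552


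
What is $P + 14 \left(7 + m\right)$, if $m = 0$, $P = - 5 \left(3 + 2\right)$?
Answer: $73$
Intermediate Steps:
$P = -25$ ($P = \left(-5\right) 5 = -25$)
$P + 14 \left(7 + m\right) = -25 + 14 \left(7 + 0\right) = -25 + 14 \cdot 7 = -25 + 98 = 73$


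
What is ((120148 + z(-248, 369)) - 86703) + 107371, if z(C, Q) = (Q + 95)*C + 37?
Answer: 25781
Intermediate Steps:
z(C, Q) = 37 + C*(95 + Q) (z(C, Q) = (95 + Q)*C + 37 = C*(95 + Q) + 37 = 37 + C*(95 + Q))
((120148 + z(-248, 369)) - 86703) + 107371 = ((120148 + (37 + 95*(-248) - 248*369)) - 86703) + 107371 = ((120148 + (37 - 23560 - 91512)) - 86703) + 107371 = ((120148 - 115035) - 86703) + 107371 = (5113 - 86703) + 107371 = -81590 + 107371 = 25781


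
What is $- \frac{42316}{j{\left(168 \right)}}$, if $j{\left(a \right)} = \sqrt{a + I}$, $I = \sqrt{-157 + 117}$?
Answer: $- \frac{21158 \sqrt{2}}{\sqrt{84 + i \sqrt{10}}} \approx -3263.0 + 61.398 i$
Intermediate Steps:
$I = 2 i \sqrt{10}$ ($I = \sqrt{-40} = 2 i \sqrt{10} \approx 6.3246 i$)
$j{\left(a \right)} = \sqrt{a + 2 i \sqrt{10}}$
$- \frac{42316}{j{\left(168 \right)}} = - \frac{42316}{\sqrt{168 + 2 i \sqrt{10}}}$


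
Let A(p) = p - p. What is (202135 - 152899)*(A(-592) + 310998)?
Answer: 15312297528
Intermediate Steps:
A(p) = 0
(202135 - 152899)*(A(-592) + 310998) = (202135 - 152899)*(0 + 310998) = 49236*310998 = 15312297528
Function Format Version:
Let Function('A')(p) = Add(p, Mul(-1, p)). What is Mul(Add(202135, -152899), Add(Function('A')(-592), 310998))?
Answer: 15312297528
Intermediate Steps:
Function('A')(p) = 0
Mul(Add(202135, -152899), Add(Function('A')(-592), 310998)) = Mul(Add(202135, -152899), Add(0, 310998)) = Mul(49236, 310998) = 15312297528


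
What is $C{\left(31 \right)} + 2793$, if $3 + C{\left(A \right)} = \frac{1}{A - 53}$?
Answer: $\frac{61379}{22} \approx 2790.0$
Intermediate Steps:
$C{\left(A \right)} = -3 + \frac{1}{-53 + A}$ ($C{\left(A \right)} = -3 + \frac{1}{A - 53} = -3 + \frac{1}{-53 + A}$)
$C{\left(31 \right)} + 2793 = \frac{160 - 93}{-53 + 31} + 2793 = \frac{160 - 93}{-22} + 2793 = \left(- \frac{1}{22}\right) 67 + 2793 = - \frac{67}{22} + 2793 = \frac{61379}{22}$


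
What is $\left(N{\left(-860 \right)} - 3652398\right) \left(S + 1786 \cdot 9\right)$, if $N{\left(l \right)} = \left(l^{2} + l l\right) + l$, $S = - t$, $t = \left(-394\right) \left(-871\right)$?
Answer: $711134371800$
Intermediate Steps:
$t = 343174$
$S = -343174$ ($S = \left(-1\right) 343174 = -343174$)
$N{\left(l \right)} = l + 2 l^{2}$ ($N{\left(l \right)} = \left(l^{2} + l^{2}\right) + l = 2 l^{2} + l = l + 2 l^{2}$)
$\left(N{\left(-860 \right)} - 3652398\right) \left(S + 1786 \cdot 9\right) = \left(- 860 \left(1 + 2 \left(-860\right)\right) - 3652398\right) \left(-343174 + 1786 \cdot 9\right) = \left(- 860 \left(1 - 1720\right) - 3652398\right) \left(-343174 + 16074\right) = \left(\left(-860\right) \left(-1719\right) - 3652398\right) \left(-327100\right) = \left(1478340 - 3652398\right) \left(-327100\right) = \left(-2174058\right) \left(-327100\right) = 711134371800$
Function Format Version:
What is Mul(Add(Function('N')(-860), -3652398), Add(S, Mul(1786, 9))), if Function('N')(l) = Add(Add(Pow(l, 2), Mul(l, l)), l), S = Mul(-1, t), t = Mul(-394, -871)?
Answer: 711134371800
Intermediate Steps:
t = 343174
S = -343174 (S = Mul(-1, 343174) = -343174)
Function('N')(l) = Add(l, Mul(2, Pow(l, 2))) (Function('N')(l) = Add(Add(Pow(l, 2), Pow(l, 2)), l) = Add(Mul(2, Pow(l, 2)), l) = Add(l, Mul(2, Pow(l, 2))))
Mul(Add(Function('N')(-860), -3652398), Add(S, Mul(1786, 9))) = Mul(Add(Mul(-860, Add(1, Mul(2, -860))), -3652398), Add(-343174, Mul(1786, 9))) = Mul(Add(Mul(-860, Add(1, -1720)), -3652398), Add(-343174, 16074)) = Mul(Add(Mul(-860, -1719), -3652398), -327100) = Mul(Add(1478340, -3652398), -327100) = Mul(-2174058, -327100) = 711134371800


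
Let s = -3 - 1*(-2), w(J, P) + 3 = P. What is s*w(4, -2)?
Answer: 5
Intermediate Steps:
w(J, P) = -3 + P
s = -1 (s = -3 + 2 = -1)
s*w(4, -2) = -(-3 - 2) = -1*(-5) = 5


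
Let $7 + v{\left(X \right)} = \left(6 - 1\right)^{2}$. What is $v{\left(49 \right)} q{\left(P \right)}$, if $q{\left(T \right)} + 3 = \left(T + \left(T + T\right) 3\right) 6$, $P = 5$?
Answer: $3726$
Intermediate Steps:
$v{\left(X \right)} = 18$ ($v{\left(X \right)} = -7 + \left(6 - 1\right)^{2} = -7 + 5^{2} = -7 + 25 = 18$)
$q{\left(T \right)} = -3 + 42 T$ ($q{\left(T \right)} = -3 + \left(T + \left(T + T\right) 3\right) 6 = -3 + \left(T + 2 T 3\right) 6 = -3 + \left(T + 6 T\right) 6 = -3 + 7 T 6 = -3 + 42 T$)
$v{\left(49 \right)} q{\left(P \right)} = 18 \left(-3 + 42 \cdot 5\right) = 18 \left(-3 + 210\right) = 18 \cdot 207 = 3726$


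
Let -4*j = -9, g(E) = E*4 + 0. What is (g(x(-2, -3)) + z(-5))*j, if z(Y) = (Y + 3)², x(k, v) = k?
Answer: -9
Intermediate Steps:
g(E) = 4*E (g(E) = 4*E + 0 = 4*E)
j = 9/4 (j = -¼*(-9) = 9/4 ≈ 2.2500)
z(Y) = (3 + Y)²
(g(x(-2, -3)) + z(-5))*j = (4*(-2) + (3 - 5)²)*(9/4) = (-8 + (-2)²)*(9/4) = (-8 + 4)*(9/4) = -4*9/4 = -9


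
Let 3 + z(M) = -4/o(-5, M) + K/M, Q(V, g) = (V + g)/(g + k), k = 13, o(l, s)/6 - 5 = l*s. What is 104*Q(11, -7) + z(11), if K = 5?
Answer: 55111/825 ≈ 66.801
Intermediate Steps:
o(l, s) = 30 + 6*l*s (o(l, s) = 30 + 6*(l*s) = 30 + 6*l*s)
Q(V, g) = (V + g)/(13 + g) (Q(V, g) = (V + g)/(g + 13) = (V + g)/(13 + g))
z(M) = -3 - 4/(30 - 30*M) + 5/M (z(M) = -3 + (-4/(30 + 6*(-5)*M) + 5/M) = -3 + (-4/(30 - 30*M) + 5/M) = -3 - 4/(30 - 30*M) + 5/M)
104*Q(11, -7) + z(11) = 104*((11 - 7)/(13 - 7)) + (1/15)*(-75 - 45*11² + 122*11)/(11*(-1 + 11)) = 104*(4/6) + (1/15)*(1/11)*(-75 - 45*121 + 1342)/10 = 104*((⅙)*4) + (1/15)*(1/11)*(⅒)*(-75 - 5445 + 1342) = 104*(⅔) + (1/15)*(1/11)*(⅒)*(-4178) = 208/3 - 2089/825 = 55111/825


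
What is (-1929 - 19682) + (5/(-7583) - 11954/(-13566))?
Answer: -1111527063103/51435489 ≈ -21610.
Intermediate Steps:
(-1929 - 19682) + (5/(-7583) - 11954/(-13566)) = -21611 + (5*(-1/7583) - 11954*(-1/13566)) = -21611 + (-5/7583 + 5977/6783) = -21611 + 45289676/51435489 = -1111527063103/51435489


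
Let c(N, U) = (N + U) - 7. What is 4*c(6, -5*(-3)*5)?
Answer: 296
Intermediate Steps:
c(N, U) = -7 + N + U
4*c(6, -5*(-3)*5) = 4*(-7 + 6 - 5*(-3)*5) = 4*(-7 + 6 + 15*5) = 4*(-7 + 6 + 75) = 4*74 = 296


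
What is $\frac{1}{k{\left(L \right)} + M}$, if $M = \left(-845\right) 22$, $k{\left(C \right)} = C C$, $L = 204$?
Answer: $\frac{1}{23026} \approx 4.3429 \cdot 10^{-5}$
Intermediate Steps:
$k{\left(C \right)} = C^{2}$
$M = -18590$
$\frac{1}{k{\left(L \right)} + M} = \frac{1}{204^{2} - 18590} = \frac{1}{41616 - 18590} = \frac{1}{23026}$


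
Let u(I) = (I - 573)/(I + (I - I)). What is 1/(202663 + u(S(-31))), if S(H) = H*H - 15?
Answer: 946/191719571 ≈ 4.9343e-6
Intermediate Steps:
S(H) = -15 + H² (S(H) = H² - 15 = -15 + H²)
u(I) = (-573 + I)/I (u(I) = (-573 + I)/(I + 0) = (-573 + I)/I)
1/(202663 + u(S(-31))) = 1/(202663 + (-573 + (-15 + (-31)²))/(-15 + (-31)²)) = 1/(202663 + (-573 + (-15 + 961))/(-15 + 961)) = 1/(202663 + (-573 + 946)/946) = 1/(202663 + (1/946)*373) = 1/(202663 + 373/946) = 1/(191719571/946) = 946/191719571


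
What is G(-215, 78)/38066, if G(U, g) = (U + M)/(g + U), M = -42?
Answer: 257/5215042 ≈ 4.9281e-5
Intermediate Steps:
G(U, g) = (-42 + U)/(U + g) (G(U, g) = (U - 42)/(g + U) = (-42 + U)/(U + g))
G(-215, 78)/38066 = ((-42 - 215)/(-215 + 78))/38066 = (-257/(-137))*(1/38066) = -1/137*(-257)*(1/38066) = (257/137)*(1/38066) = 257/5215042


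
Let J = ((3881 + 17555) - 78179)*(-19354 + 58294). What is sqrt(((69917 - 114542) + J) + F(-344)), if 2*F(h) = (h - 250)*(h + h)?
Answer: 3*I*sqrt(245490301) ≈ 47004.0*I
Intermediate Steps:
J = -2209572420 (J = (21436 - 78179)*38940 = -56743*38940 = -2209572420)
F(h) = h*(-250 + h) (F(h) = ((h - 250)*(h + h))/2 = ((-250 + h)*(2*h))/2 = (2*h*(-250 + h))/2 = h*(-250 + h))
sqrt(((69917 - 114542) + J) + F(-344)) = sqrt(((69917 - 114542) - 2209572420) - 344*(-250 - 344)) = sqrt((-44625 - 2209572420) - 344*(-594)) = sqrt(-2209617045 + 204336) = sqrt(-2209412709) = 3*I*sqrt(245490301)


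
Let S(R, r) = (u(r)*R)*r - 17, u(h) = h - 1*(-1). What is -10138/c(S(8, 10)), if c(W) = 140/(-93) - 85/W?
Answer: 813665742/128725 ≈ 6321.0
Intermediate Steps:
u(h) = 1 + h (u(h) = h + 1 = 1 + h)
S(R, r) = -17 + R*r*(1 + r) (S(R, r) = ((1 + r)*R)*r - 17 = (R*(1 + r))*r - 17 = R*r*(1 + r) - 17 = -17 + R*r*(1 + r))
c(W) = -140/93 - 85/W (c(W) = 140*(-1/93) - 85/W = -140/93 - 85/W)
-10138/c(S(8, 10)) = -10138/(-140/93 - 85/(-17 + 8*10*(1 + 10))) = -10138/(-140/93 - 85/(-17 + 8*10*11)) = -10138/(-140/93 - 85/(-17 + 880)) = -10138/(-140/93 - 85/863) = -10138/(-128725/80259) = -10138*(-80259/128725) = 813665742/128725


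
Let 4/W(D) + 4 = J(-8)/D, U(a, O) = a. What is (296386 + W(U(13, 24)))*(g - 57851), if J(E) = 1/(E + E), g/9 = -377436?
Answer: -852944929271150/833 ≈ -1.0239e+12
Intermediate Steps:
g = -3396924 (g = 9*(-377436) = -3396924)
J(E) = 1/(2*E)
W(D) = 4/(-4 - 1/(16*D)) (W(D) = 4/(-4 + ((½)/(-8))/D) = 4/(-4 + ((½)*(-⅛))/D) = 4/(-4 - 1/(16*D)))
(296386 + W(U(13, 24)))*(g - 57851) = (296386 - 64*13/(1 + 64*13))*(-3396924 - 57851) = (296386 - 64*13/(1 + 832))*(-3454775) = (296386 - 64*13/833)*(-3454775) = (296386 - 64*13*1/833)*(-3454775) = (296386 - 832/833)*(-3454775) = (246888706/833)*(-3454775) = -852944929271150/833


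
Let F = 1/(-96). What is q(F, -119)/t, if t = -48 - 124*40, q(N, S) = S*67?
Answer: 7973/5008 ≈ 1.5921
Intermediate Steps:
F = -1/96 ≈ -0.010417
q(N, S) = 67*S
t = -5008 (t = -48 - 4960 = -5008)
q(F, -119)/t = (67*(-119))/(-5008) = -7973*(-1/5008) = 7973/5008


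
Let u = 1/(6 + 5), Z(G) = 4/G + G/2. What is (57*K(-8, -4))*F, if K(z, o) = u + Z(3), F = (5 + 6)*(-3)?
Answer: -11001/2 ≈ -5500.5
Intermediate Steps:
F = -33 (F = 11*(-3) = -33)
Z(G) = G/2 + 4/G (Z(G) = 4/G + G*(½) = 4/G + G/2 = G/2 + 4/G)
u = 1/11 ≈ 0.090909
K(z, o) = 193/66 (K(z, o) = 1/11 + ((½)*3 + 4/3) = 1/11 + (3/2 + 4*(⅓)) = 1/11 + (3/2 + 4/3) = 1/11 + 17/6 = 193/66)
(57*K(-8, -4))*F = (57*(193/66))*(-33) = (3667/22)*(-33) = -11001/2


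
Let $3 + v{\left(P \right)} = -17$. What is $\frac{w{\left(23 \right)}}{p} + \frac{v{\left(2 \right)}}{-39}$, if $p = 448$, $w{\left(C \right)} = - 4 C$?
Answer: $\frac{1343}{4368} \approx 0.30746$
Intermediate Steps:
$v{\left(P \right)} = -20$ ($v{\left(P \right)} = -3 - 17 = -20$)
$\frac{w{\left(23 \right)}}{p} + \frac{v{\left(2 \right)}}{-39} = \frac{\left(-4\right) 23}{448} - \frac{20}{-39} = \left(-92\right) \frac{1}{448} - - \frac{20}{39} = - \frac{23}{112} + \frac{20}{39} = \frac{1343}{4368}$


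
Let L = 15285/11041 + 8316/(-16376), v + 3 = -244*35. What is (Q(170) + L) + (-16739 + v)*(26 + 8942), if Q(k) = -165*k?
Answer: -10249837943103653/45201854 ≈ -2.2676e+8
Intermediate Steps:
v = -8543 (v = -3 - 244*35 = -3 - 8540 = -8543)
L = 39622551/45201854 (L = 15285*(1/11041) + 8316*(-1/16376) = 15285/11041 - 2079/4094 = 39622551/45201854 ≈ 0.87657)
(Q(170) + L) + (-16739 + v)*(26 + 8942) = (-165*170 + 39622551/45201854) + (-16739 - 8543)*(26 + 8942) = (-28050 + 39622551/45201854) - 25282*8968 = -1267872382149/45201854 - 226728976 = -10249837943103653/45201854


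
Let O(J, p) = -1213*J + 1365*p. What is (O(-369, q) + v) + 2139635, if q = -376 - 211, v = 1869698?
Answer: 3655675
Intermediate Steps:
q = -587
(O(-369, q) + v) + 2139635 = ((-1213*(-369) + 1365*(-587)) + 1869698) + 2139635 = ((447597 - 801255) + 1869698) + 2139635 = (-353658 + 1869698) + 2139635 = 1516040 + 2139635 = 3655675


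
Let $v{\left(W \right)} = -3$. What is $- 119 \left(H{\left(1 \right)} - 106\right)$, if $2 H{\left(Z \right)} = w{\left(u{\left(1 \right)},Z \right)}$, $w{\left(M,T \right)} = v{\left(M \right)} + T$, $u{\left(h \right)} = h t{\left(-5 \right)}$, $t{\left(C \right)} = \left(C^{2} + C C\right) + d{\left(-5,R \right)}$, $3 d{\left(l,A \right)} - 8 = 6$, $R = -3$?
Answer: $12733$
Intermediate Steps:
$d{\left(l,A \right)} = \frac{14}{3}$ ($d{\left(l,A \right)} = \frac{8}{3} + \frac{1}{3} \cdot 6 = \frac{8}{3} + 2 = \frac{14}{3}$)
$t{\left(C \right)} = \frac{14}{3} + 2 C^{2}$ ($t{\left(C \right)} = \left(C^{2} + C C\right) + \frac{14}{3} = \left(C^{2} + C^{2}\right) + \frac{14}{3} = 2 C^{2} + \frac{14}{3} = \frac{14}{3} + 2 C^{2}$)
$u{\left(h \right)} = \frac{164 h}{3}$ ($u{\left(h \right)} = h \left(\frac{14}{3} + 2 \left(-5\right)^{2}\right) = h \left(\frac{14}{3} + 2 \cdot 25\right) = h \left(\frac{14}{3} + 50\right) = h \frac{164}{3} = \frac{164 h}{3}$)
$w{\left(M,T \right)} = -3 + T$
$H{\left(Z \right)} = - \frac{3}{2} + \frac{Z}{2}$ ($H{\left(Z \right)} = \frac{-3 + Z}{2} = - \frac{3}{2} + \frac{Z}{2}$)
$- 119 \left(H{\left(1 \right)} - 106\right) = - 119 \left(\left(- \frac{3}{2} + \frac{1}{2} \cdot 1\right) - 106\right) = - 119 \left(\left(- \frac{3}{2} + \frac{1}{2}\right) - 106\right) = - 119 \left(-1 - 106\right) = \left(-119\right) \left(-107\right) = 12733$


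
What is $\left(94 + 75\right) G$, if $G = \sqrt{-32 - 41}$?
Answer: $169 i \sqrt{73} \approx 1443.9 i$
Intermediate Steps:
$G = i \sqrt{73}$ ($G = \sqrt{-73} = i \sqrt{73} \approx 8.544 i$)
$\left(94 + 75\right) G = \left(94 + 75\right) i \sqrt{73} = 169 i \sqrt{73}$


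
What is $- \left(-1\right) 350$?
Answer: $350$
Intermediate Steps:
$- \left(-1\right) 350 = \left(-1\right) \left(-350\right) = 350$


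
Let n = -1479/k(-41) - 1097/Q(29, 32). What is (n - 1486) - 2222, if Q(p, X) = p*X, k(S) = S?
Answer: -139754449/38048 ≈ -3673.1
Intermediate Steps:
Q(p, X) = X*p
n = 1327535/38048 (n = -1479/(-41) - 1097/(32*29) = -1479*(-1/41) - 1097/928 = 1479/41 - 1097*1/928 = 1479/41 - 1097/928 = 1327535/38048 ≈ 34.891)
(n - 1486) - 2222 = (1327535/38048 - 1486) - 2222 = -55211793/38048 - 2222 = -139754449/38048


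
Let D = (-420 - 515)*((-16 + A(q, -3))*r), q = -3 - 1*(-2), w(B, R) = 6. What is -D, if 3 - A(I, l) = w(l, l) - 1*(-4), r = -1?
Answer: 21505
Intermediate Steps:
q = -1 (q = -3 + 2 = -1)
A(I, l) = -7 (A(I, l) = 3 - (6 - 1*(-4)) = 3 - (6 + 4) = 3 - 1*10 = 3 - 10 = -7)
D = -21505 (D = (-420 - 515)*((-16 - 7)*(-1)) = -(-21505)*(-1) = -935*23 = -21505)
-D = -1*(-21505) = 21505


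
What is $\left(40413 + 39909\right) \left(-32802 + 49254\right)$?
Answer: $1321457544$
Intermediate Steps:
$\left(40413 + 39909\right) \left(-32802 + 49254\right) = 80322 \cdot 16452 = 1321457544$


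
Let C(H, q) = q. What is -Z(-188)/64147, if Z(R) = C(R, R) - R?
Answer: 0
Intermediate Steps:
Z(R) = 0 (Z(R) = R - R = 0)
-Z(-188)/64147 = -0/64147 = -1*0 = 0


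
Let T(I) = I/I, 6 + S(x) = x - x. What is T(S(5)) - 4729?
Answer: -4728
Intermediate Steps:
S(x) = -6 (S(x) = -6 + (x - x) = -6 + 0 = -6)
T(I) = 1
T(S(5)) - 4729 = 1 - 4729 = -4728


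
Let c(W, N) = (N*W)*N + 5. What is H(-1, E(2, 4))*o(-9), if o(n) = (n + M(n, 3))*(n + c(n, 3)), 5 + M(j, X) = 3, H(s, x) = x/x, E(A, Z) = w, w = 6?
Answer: 935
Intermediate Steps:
c(W, N) = 5 + W*N**2 (c(W, N) = W*N**2 + 5 = 5 + W*N**2)
E(A, Z) = 6
H(s, x) = 1
M(j, X) = -2 (M(j, X) = -5 + 3 = -2)
o(n) = (-2 + n)*(5 + 10*n) (o(n) = (n - 2)*(n + (5 + n*3**2)) = (-2 + n)*(n + (5 + n*9)) = (-2 + n)*(n + (5 + 9*n)) = (-2 + n)*(5 + 10*n))
H(-1, E(2, 4))*o(-9) = 1*(-10 - 15*(-9) + 10*(-9)**2) = 1*(-10 + 135 + 10*81) = 1*(-10 + 135 + 810) = 1*935 = 935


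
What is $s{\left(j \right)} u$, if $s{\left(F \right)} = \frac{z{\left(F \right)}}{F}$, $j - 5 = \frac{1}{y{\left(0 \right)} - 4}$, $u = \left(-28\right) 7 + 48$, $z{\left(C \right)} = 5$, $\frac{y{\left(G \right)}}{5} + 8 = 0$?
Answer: $- \frac{32560}{219} \approx -148.68$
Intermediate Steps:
$y{\left(G \right)} = -40$ ($y{\left(G \right)} = -40 + 5 \cdot 0 = -40 + 0 = -40$)
$u = -148$ ($u = -196 + 48 = -148$)
$j = \frac{219}{44}$ ($j = 5 + \frac{1}{-40 - 4} = 5 + \frac{1}{-44} = 5 - \frac{1}{44} = \frac{219}{44} \approx 4.9773$)
$s{\left(F \right)} = \frac{5}{F}$
$s{\left(j \right)} u = \frac{5}{\frac{219}{44}} \left(-148\right) = 5 \cdot \frac{44}{219} \left(-148\right) = \frac{220}{219} \left(-148\right) = - \frac{32560}{219}$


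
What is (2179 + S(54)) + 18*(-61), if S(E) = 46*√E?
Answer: 1081 + 138*√6 ≈ 1419.0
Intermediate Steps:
(2179 + S(54)) + 18*(-61) = (2179 + 46*√54) + 18*(-61) = (2179 + 46*(3*√6)) - 1098 = (2179 + 138*√6) - 1098 = 1081 + 138*√6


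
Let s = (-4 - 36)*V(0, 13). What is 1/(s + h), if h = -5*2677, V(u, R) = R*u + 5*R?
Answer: -1/15985 ≈ -6.2559e-5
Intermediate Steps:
V(u, R) = 5*R + R*u
s = -2600 (s = (-4 - 36)*(13*(5 + 0)) = -520*5 = -40*65 = -2600)
h = -13385
1/(s + h) = 1/(-2600 - 13385) = 1/(-15985) = -1/15985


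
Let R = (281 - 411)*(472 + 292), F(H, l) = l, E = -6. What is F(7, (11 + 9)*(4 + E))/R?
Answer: 1/2483 ≈ 0.00040274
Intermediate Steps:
R = -99320 (R = -130*764 = -99320)
F(7, (11 + 9)*(4 + E))/R = ((11 + 9)*(4 - 6))/(-99320) = (20*(-2))*(-1/99320) = -40*(-1/99320) = 1/2483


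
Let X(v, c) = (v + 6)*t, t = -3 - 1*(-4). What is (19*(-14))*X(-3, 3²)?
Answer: -798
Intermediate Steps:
t = 1 (t = -3 + 4 = 1)
X(v, c) = 6 + v (X(v, c) = (v + 6)*1 = (6 + v)*1 = 6 + v)
(19*(-14))*X(-3, 3²) = (19*(-14))*(6 - 3) = -266*3 = -798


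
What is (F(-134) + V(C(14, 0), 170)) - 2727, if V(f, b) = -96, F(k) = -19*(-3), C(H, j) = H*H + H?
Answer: -2766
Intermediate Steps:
C(H, j) = H + H**2 (C(H, j) = H**2 + H = H + H**2)
F(k) = 57
(F(-134) + V(C(14, 0), 170)) - 2727 = (57 - 96) - 2727 = -39 - 2727 = -2766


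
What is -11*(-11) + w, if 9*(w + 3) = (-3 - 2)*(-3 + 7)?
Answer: 1042/9 ≈ 115.78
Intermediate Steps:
w = -47/9 (w = -3 + ((-3 - 2)*(-3 + 7))/9 = -3 + (-5*4)/9 = -3 + (⅑)*(-20) = -3 - 20/9 = -47/9 ≈ -5.2222)
-11*(-11) + w = -11*(-11) - 47/9 = 121 - 47/9 = 1042/9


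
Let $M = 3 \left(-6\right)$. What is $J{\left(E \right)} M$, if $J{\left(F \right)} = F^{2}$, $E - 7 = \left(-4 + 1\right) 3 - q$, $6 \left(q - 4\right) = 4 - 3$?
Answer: $- \frac{1369}{2} \approx -684.5$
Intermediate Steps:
$q = \frac{25}{6}$ ($q = 4 + \frac{4 - 3}{6} = 4 + \frac{1}{6} \cdot 1 = 4 + \frac{1}{6} = \frac{25}{6} \approx 4.1667$)
$M = -18$
$E = - \frac{37}{6}$ ($E = 7 + \left(\left(-4 + 1\right) 3 - \frac{25}{6}\right) = 7 - \frac{79}{6} = - \frac{37}{6} \approx -6.1667$)
$J{\left(E \right)} M = \left(- \frac{37}{6}\right)^{2} \left(-18\right) = \frac{1369}{36} \left(-18\right) = - \frac{1369}{2}$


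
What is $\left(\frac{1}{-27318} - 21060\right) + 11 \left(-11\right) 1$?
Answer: $- \frac{578622559}{27318} \approx -21181.0$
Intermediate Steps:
$\left(\frac{1}{-27318} - 21060\right) + 11 \left(-11\right) 1 = \left(- \frac{1}{27318} - 21060\right) - 121 = - \frac{575317081}{27318} - 121 = - \frac{578622559}{27318}$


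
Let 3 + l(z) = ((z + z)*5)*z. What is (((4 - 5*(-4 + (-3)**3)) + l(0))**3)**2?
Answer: 14412774445056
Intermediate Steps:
l(z) = -3 + 10*z**2 (l(z) = -3 + ((z + z)*5)*z = -3 + ((2*z)*5)*z = -3 + (10*z)*z = -3 + 10*z**2)
(((4 - 5*(-4 + (-3)**3)) + l(0))**3)**2 = (((4 - 5*(-4 + (-3)**3)) + (-3 + 10*0**2))**3)**2 = (((4 - 5*(-4 - 27)) + (-3 + 10*0))**3)**2 = (((4 - 5*(-31)) + (-3 + 0))**3)**2 = (((4 + 155) - 3)**3)**2 = ((159 - 3)**3)**2 = (156**3)**2 = 3796416**2 = 14412774445056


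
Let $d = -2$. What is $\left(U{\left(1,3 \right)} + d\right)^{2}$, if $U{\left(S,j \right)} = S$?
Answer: $1$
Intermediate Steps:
$\left(U{\left(1,3 \right)} + d\right)^{2} = \left(1 - 2\right)^{2} = \left(-1\right)^{2} = 1$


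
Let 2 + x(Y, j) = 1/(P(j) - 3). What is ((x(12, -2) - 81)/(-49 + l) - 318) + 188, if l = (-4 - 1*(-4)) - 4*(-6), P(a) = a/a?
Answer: -6333/50 ≈ -126.66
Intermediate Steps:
P(a) = 1
l = 24 (l = (-4 + 4) + 24 = 0 + 24 = 24)
x(Y, j) = -5/2 (x(Y, j) = -2 + 1/(1 - 3) = -2 + 1/(-2) = -2 - ½ = -5/2)
((x(12, -2) - 81)/(-49 + l) - 318) + 188 = ((-5/2 - 81)/(-49 + 24) - 318) + 188 = (-167/2/(-25) - 318) + 188 = (-167/2*(-1/25) - 318) + 188 = (167/50 - 318) + 188 = -15733/50 + 188 = -6333/50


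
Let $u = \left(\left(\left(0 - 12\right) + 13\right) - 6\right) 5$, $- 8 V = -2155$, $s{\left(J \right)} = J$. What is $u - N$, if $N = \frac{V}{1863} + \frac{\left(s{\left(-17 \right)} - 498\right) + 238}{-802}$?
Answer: $- \frac{152340959}{5976504} \approx -25.49$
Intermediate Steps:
$V = \frac{2155}{8}$ ($V = \left(- \frac{1}{8}\right) \left(-2155\right) = \frac{2155}{8} \approx 269.38$)
$u = -25$ ($u = \left(\left(-12 + 13\right) - 6\right) 5 = \left(1 - 6\right) 5 = \left(-5\right) 5 = -25$)
$N = \frac{2928359}{5976504}$ ($N = \frac{2155}{8 \cdot 1863} + \frac{\left(-17 - 498\right) + 238}{-802} = \frac{2155}{8} \cdot \frac{1}{1863} + \left(-515 + 238\right) \left(- \frac{1}{802}\right) = \frac{2155}{14904} - - \frac{277}{802} = \frac{2155}{14904} + \frac{277}{802} = \frac{2928359}{5976504} \approx 0.48998$)
$u - N = -25 - \frac{2928359}{5976504} = - \frac{152340959}{5976504}$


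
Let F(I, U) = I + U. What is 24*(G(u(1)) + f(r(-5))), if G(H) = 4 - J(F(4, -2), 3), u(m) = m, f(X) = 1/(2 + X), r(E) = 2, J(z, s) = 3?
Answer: 30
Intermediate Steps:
G(H) = 1 (G(H) = 4 - 1*3 = 4 - 3 = 1)
24*(G(u(1)) + f(r(-5))) = 24*(1 + 1/(2 + 2)) = 24*(1 + 1/4) = 24*(5/4) = 30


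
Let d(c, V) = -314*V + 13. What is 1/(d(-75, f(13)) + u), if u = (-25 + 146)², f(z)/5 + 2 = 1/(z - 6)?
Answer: 7/122988 ≈ 5.6916e-5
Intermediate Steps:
f(z) = -10 + 5/(-6 + z) (f(z) = -10 + 5/(z - 6) = -10 + 5/(-6 + z))
d(c, V) = 13 - 314*V
u = 14641 (u = 121² = 14641)
1/(d(-75, f(13)) + u) = 1/((13 - 1570*(13 - 2*13)/(-6 + 13)) + 14641) = 1/((13 - 1570*(13 - 26)/7) + 14641) = 1/((13 - 1570*(-13)/7) + 14641) = 1/((13 - 314*(-65/7)) + 14641) = 1/((13 + 20410/7) + 14641) = 1/(20501/7 + 14641) = 1/(122988/7) = 7/122988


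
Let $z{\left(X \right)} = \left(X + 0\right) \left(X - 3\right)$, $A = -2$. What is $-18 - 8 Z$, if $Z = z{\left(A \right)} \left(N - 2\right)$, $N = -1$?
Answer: $222$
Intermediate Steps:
$z{\left(X \right)} = X \left(-3 + X\right)$
$Z = -30$ ($Z = - 2 \left(-3 - 2\right) \left(-1 - 2\right) = \left(-2\right) \left(-5\right) \left(-3\right) = 10 \left(-3\right) = -30$)
$-18 - 8 Z = -18 - -240 = -18 + 240 = 222$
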